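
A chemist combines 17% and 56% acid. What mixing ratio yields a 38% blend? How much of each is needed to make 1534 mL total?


Let x parts of 17% mix with y parts of 56%.
17x + 56y = 38(x + y)
17x + 56y = 38x + 38y
x(17 - 38) = y(38 - 56)
x/y = (56 - 38)/(38 - 17) = 18/21
Simplify: 6:7
Total parts = 13; one part = 1534/13 = 118.00 mL
17% solution: 6×118.00 = 708.00 mL
56% solution: 7×118.00 = 826.00 mL
= ratio 6:7; 708.00 mL and 826.00 mL

ratio 6:7; 708.00 mL and 826.00 mL


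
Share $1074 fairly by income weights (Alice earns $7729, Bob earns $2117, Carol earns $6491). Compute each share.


Total income = 7729 + 2117 + 6491 = $16337
Alice: $1074 × 7729/16337 = $508.11
Bob: $1074 × 2117/16337 = $139.17
Carol: $1074 × 6491/16337 = $426.72
= Alice: $508.11, Bob: $139.17, Carol: $426.72

Alice: $508.11, Bob: $139.17, Carol: $426.72


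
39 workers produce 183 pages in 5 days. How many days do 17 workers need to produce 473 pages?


Days ∝ work / workers, so d₂ = d₁ × (m₁/m₂) × (w₂/w₁)
Workers factor (inverse): 39/17 ≈ 2.2941
Work factor (direct): 473/183 ≈ 2.5847
d₂ = 5 × 39/17 × 473/183 = (5 × 39 × 473) / (17 × 183) = 92235/3111
≈ 29.65 days

29.65 days


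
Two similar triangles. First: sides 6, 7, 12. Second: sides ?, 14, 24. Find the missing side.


Scale factor = 14/7 = 2
Missing side = 6 × 2
= 12.0

12.0


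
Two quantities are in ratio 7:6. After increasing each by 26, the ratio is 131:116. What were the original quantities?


Let A = 7k, B = 6k.
(7k + 26) / (6k + 26) = 131/116
Cross-multiply: 116(7k + 26) = 131(6k + 26)
812k + 3016 = 786k + 3406
812k - 786k = 3406 - 3016
26k = 390
k = 390/26 = 15
A = 7×15 = 105, B = 6×15 = 90
= A = 105, B = 90

A = 105, B = 90


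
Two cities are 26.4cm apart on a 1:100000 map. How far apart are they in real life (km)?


Real distance = map distance × scale
= 26.4cm × 100000
= 2640000 cm = 26400.0 m
= 26.400 km

26.400 km


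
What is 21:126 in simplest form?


GCD(21, 126) = 21
21/21 : 126/21
= 1:6

1:6


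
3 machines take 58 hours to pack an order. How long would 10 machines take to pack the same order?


Inverse proportion: x × y = constant
k = 3 × 58 = 174
y₂ = k / 10 = 174 / 10
= 17.40

17.40


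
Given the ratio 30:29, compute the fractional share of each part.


Total parts = 30 + 29 = 59
First part: 30/59 = 30/59
Second part: 29/59 = 29/59
= 30/59 and 29/59

30/59 and 29/59


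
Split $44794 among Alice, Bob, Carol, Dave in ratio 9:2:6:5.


Total parts = 9 + 2 + 6 + 5 = 22
Alice: 44794 × 9/22 = 18324.82
Bob: 44794 × 2/22 = 4072.18
Carol: 44794 × 6/22 = 12216.55
Dave: 44794 × 5/22 = 10180.45
= Alice: $18324.82, Bob: $4072.18, Carol: $12216.55, Dave: $10180.45

Alice: $18324.82, Bob: $4072.18, Carol: $12216.55, Dave: $10180.45


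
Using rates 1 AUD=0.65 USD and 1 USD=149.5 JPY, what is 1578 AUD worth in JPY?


Step 1: 1578 AUD × 0.65 = 1025.70 USD
Step 2: 1025.70 USD × 149.5 = 153342.15 JPY
Implied rate AUD→JPY = 0.65 × 149.5 = 97.1750
= 153342.15 JPY

153342.15 JPY


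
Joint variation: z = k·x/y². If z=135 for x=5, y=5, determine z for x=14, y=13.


z = k·x/y²
Solve for k using the known point: k = z·y²/x = 135×25/5 = 3375/5 = 675.0000
Now evaluate at x=14, y=13:
z = k × 14 / 169 = (3375 × 14) / (5 × 169) = 47250/845
≈ 55.9172

55.9172


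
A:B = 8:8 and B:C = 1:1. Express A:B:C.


Match B: multiply A:B by 1 → 8:8
Multiply B:C by 8 → 8:8
Combined: 8:8:8
GCD = 8
= 1:1:1

1:1:1


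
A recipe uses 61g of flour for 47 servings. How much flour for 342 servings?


Direct proportion: y/x = constant
k = 61/47 ≈ 1.2979
y₂ = k × 342 = 61 × 342 / 47 = 20862/47
≈ 443.87

443.87


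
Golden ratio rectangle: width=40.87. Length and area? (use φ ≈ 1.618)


φ = (1 + √5) / 2 ≈ 1.618
Length = width × φ = 40.87 × 1.618 = 66.12766
≈ 66.13
Area = width × length = 40.87 × 66.12766 = 2702.6374642 ≈ 2702.64
= Length: 66.13, Area: 2702.64

Length: 66.13, Area: 2702.64


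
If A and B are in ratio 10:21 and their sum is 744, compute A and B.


Let A = 10k, B = 21k.
10k + 21k = 744
31k = 744 → k = 744/31 = 24
A = 10×24 = 240, B = 21×24 = 504
= A = 240, B = 504

A = 240, B = 504


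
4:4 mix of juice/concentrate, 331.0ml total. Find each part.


Total parts = 4 + 4 = 8
juice: 331.0 × 4/8 = 165.5ml
concentrate: 331.0 × 4/8 = 165.5ml
= 165.5ml and 165.5ml

165.5ml and 165.5ml


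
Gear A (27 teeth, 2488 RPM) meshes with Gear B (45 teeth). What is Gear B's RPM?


Gear ratio = 27:45 = 3:5
RPM_B = RPM_A × (teeth_A / teeth_B)
= 2488 × (27/45)
= 1492.8 RPM

1492.8 RPM


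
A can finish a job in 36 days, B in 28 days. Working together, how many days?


Rate of A = 1/36 per day
Rate of B = 1/28 per day
Combined rate = 1/36 + 1/28 = 64/1008 ≈ 0.0635 per day
Days = 1 / combined rate = 1008/64
= 15.75 days

15.75 days


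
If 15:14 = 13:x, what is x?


Cross multiply: 15 × x = 14 × 13
15x = 182
x = 182 / 15
= 12.13

12.13


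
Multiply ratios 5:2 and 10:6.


Compound ratio = (5×10) : (2×6)
= 50:12
GCD = 2
= 25:6

25:6


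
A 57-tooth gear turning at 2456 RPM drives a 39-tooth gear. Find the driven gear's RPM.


Gear ratio = 57:39 = 19:13
RPM_B = RPM_A × (teeth_A / teeth_B)
= 2456 × (57/39)
= 3589.5 RPM

3589.5 RPM


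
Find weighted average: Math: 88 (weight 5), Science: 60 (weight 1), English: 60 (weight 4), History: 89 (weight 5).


Numerator = 88×5 + 60×1 + 60×4 + 89×5
= 440 + 60 + 240 + 445
= 1185
Total weight = 15
Weighted avg = 1185/15
= 79.00

79.00


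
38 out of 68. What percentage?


Percentage = (part / whole) × 100
= (38 / 68) × 100
≈ 55.88%

55.88%


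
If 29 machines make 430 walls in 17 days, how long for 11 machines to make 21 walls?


Days ∝ work / workers, so d₂ = d₁ × (m₁/m₂) × (w₂/w₁)
Workers factor (inverse): 29/11 ≈ 2.6364
Work factor (direct): 21/430 ≈ 0.0488
d₂ = 17 × 29/11 × 21/430 = (17 × 29 × 21) / (11 × 430) = 10353/4730
≈ 2.19 days

2.19 days


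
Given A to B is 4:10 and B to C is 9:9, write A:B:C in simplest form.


Match B: multiply A:B by 9 → 36:90
Multiply B:C by 10 → 90:90
Combined: 36:90:90
GCD = 18
= 2:5:5

2:5:5


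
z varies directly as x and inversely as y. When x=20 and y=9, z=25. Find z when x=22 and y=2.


z = k·x/y
Solve for k using the known point: k = z·y/x = 25×9/20 = 225/20 = 11.2500
Now evaluate at x=22, y=2:
z = k × 22 / 2 = (225 × 22) / (20 × 2) = 4950/40
= 123.7500

123.7500


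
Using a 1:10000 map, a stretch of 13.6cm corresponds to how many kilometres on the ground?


Real distance = map distance × scale
= 13.6cm × 10000
= 136000 cm = 1360.0 m
= 1.360 km

1.360 km


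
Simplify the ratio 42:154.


GCD(42, 154) = 14
42/14 : 154/14
= 3:11

3:11


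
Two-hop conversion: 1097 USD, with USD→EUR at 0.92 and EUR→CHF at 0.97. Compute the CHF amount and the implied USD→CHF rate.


Step 1: 1097 USD × 0.92 = 1009.24 EUR
Step 2: 1009.24 EUR × 0.97 = 978.96 CHF
Implied rate USD→CHF = 0.92 × 0.97 = 0.8924
= 978.96 CHF; implied rate 0.8924 CHF/USD

978.96 CHF; implied rate 0.8924 CHF/USD


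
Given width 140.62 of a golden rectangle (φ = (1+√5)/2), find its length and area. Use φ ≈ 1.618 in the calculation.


φ = (1 + √5) / 2 ≈ 1.618
Length = width × φ = 140.62 × 1.618 = 227.52316
≈ 227.52
Area = width × length = 140.62 × 227.52316 = 31994.3067592 ≈ 31994.31
= Length: 227.52, Area: 31994.31

Length: 227.52, Area: 31994.31


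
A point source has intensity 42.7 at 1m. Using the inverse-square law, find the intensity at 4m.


I₁d₁² = I₂d₂²
I₂ = I₁ × (d₁/d₂)²
= 42.7 × (1/4)²
= 42.7 × 1/16
= 42.7/16
≈ 2.6688

2.6688


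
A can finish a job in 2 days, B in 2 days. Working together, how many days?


Rate of A = 1/2 per day
Rate of B = 1/2 per day
Combined rate = 1/2 + 1/2 = 4/4 = 1.0000 per day
Days = 1 / combined rate = 4/4
= 1.00 days

1.00 days


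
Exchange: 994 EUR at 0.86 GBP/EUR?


Amount × rate = 994 × 0.86
= 854.84 GBP

854.84 GBP


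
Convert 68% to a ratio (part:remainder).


68% means 68 parts out of 100; remainder = 32
Part : remainder = 68:32
GCD = 4
= 17:8

17:8


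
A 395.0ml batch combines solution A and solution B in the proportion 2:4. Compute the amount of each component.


Total parts = 2 + 4 = 6
solution A: 395.0 × 2/6 = 131.7ml
solution B: 395.0 × 4/6 = 263.3ml
= 131.7ml and 263.3ml

131.7ml and 263.3ml


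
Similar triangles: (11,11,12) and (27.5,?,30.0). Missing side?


Scale factor = 27.5/11 = 2.5
Missing side = 11 × 2.5
= 27.5

27.5


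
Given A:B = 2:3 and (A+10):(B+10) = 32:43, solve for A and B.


Let A = 2k, B = 3k.
(2k + 10) / (3k + 10) = 32/43
Cross-multiply: 43(2k + 10) = 32(3k + 10)
86k + 430 = 96k + 320
86k - 96k = 320 - 430
-10k = -110
k = -110/-10 = 11
A = 2×11 = 22, B = 3×11 = 33
= A = 22, B = 33

A = 22, B = 33


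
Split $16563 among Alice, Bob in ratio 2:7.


Total parts = 2 + 7 = 9
Alice: 16563 × 2/9 = 3680.67
Bob: 16563 × 7/9 = 12882.33
= Alice: $3680.67, Bob: $12882.33

Alice: $3680.67, Bob: $12882.33


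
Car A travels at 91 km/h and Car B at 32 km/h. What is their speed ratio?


Ratio = 91:32
GCD = 1
Simplified = 91:32
Time ratio (same distance) = 32:91
Speed ratio = 91:32

91:32


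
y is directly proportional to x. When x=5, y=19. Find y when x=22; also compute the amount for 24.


Direct proportion: y/x = constant
k = 19/5 = 3.8000
y at x=22: k × 22 = 19 × 22 / 5 = 418/5 = 83.60
y at x=24: k × 24 = 19 × 24 / 5 = 456/5 = 91.20
= 83.60 and 91.20

83.60 and 91.20


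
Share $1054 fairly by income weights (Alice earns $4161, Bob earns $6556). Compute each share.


Total income = 4161 + 6556 = $10717
Alice: $1054 × 4161/10717 = $409.23
Bob: $1054 × 6556/10717 = $644.77
= Alice: $409.23, Bob: $644.77

Alice: $409.23, Bob: $644.77


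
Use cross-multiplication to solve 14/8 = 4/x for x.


Cross multiply: 14 × x = 8 × 4
14x = 32
x = 32 / 14
= 2.29

2.29


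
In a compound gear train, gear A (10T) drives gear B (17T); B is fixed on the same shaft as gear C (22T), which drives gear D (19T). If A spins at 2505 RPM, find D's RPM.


Stage 1: RPM_B = RPM_A × t_A/t_B = 2505 × 10/17 = 25050/17 ≈ 1473.53
B and C share a shaft → RPM_C = RPM_B
Stage 2: RPM_D = RPM_C × t_C/t_D = RPM_A × (t_A×t_C)/(t_B×t_D)
Overall ratio = (10×22)/(17×19) = 220/323
RPM_D = 2505 × 220/323 = 551100/323
≈ 1706.19 RPM

1706.19 RPM


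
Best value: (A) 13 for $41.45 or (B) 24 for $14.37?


Deal A: $41.45/13 = $3.1885/unit
Deal B: $14.37/24 = $0.5988/unit
B is cheaper per unit
= Deal B

Deal B


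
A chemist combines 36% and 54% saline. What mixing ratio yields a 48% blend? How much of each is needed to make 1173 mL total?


Let x parts of 36% mix with y parts of 54%.
36x + 54y = 48(x + y)
36x + 54y = 48x + 48y
x(36 - 48) = y(48 - 54)
x/y = (54 - 48)/(48 - 36) = 6/12
Simplify: 1:2
Total parts = 3; one part = 1173/3 = 391.00 mL
36% solution: 1×391.00 = 391.00 mL
54% solution: 2×391.00 = 782.00 mL
= ratio 1:2; 391.00 mL and 782.00 mL

ratio 1:2; 391.00 mL and 782.00 mL


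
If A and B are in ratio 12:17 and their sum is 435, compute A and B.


Let A = 12k, B = 17k.
12k + 17k = 435
29k = 435 → k = 435/29 = 15
A = 12×15 = 180, B = 17×15 = 255
= A = 180, B = 255

A = 180, B = 255


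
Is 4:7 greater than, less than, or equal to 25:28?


4/7 = 0.5714
25/28 = 0.8929
0.5714 < 0.8929, so 4:7 is less
= less than

less than


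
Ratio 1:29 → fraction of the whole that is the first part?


Total parts = 1 + 29 = 30
First part: 1/30 = 1/30
= 1/30

1/30


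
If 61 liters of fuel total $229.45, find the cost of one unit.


Unit rate = total / quantity
= 229.45 / 61
= $3.76 per unit

$3.76 per unit


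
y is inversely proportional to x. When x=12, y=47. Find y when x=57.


Inverse proportion: x × y = constant
k = 12 × 47 = 564
y₂ = k / 57 = 564 / 57
= 9.89

9.89


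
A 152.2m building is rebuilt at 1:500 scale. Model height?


Model size = real / scale
= 152.2 / 500
= 0.3044 m

0.3044 m


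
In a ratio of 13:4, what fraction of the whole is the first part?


Total parts = 13 + 4 = 17
First part: 13/17 = 13/17
= 13/17

13/17


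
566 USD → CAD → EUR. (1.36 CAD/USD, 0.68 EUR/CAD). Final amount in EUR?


Step 1: 566 USD × 1.36 = 769.76 CAD
Step 2: 769.76 CAD × 0.68 = 523.44 EUR
Implied rate USD→EUR = 1.36 × 0.68 = 0.9248
= 523.44 EUR

523.44 EUR


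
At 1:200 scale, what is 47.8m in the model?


Model size = real / scale
= 47.8 / 200
= 0.2390 m

0.2390 m


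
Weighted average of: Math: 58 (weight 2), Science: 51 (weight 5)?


Numerator = 58×2 + 51×5
= 116 + 255
= 371
Total weight = 7
Weighted avg = 371/7
= 53.00

53.00


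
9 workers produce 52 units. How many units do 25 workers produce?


Direct proportion: y/x = constant
k = 52/9 ≈ 5.7778
y₂ = k × 25 = 52 × 25 / 9 = 1300/9
≈ 144.44

144.44


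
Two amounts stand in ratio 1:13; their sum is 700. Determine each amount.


Let A = 1k, B = 13k.
1k + 13k = 700
14k = 700 → k = 700/14 = 50
A = 1×50 = 50, B = 13×50 = 650
= A = 50, B = 650

A = 50, B = 650


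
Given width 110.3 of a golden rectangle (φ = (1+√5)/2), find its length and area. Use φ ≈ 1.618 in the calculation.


φ = (1 + √5) / 2 ≈ 1.618
Length = width × φ = 110.3 × 1.618 = 178.4654
≈ 178.47
Area = width × length = 110.3 × 178.4654 = 19684.73362 ≈ 19684.73
= Length: 178.47, Area: 19684.73

Length: 178.47, Area: 19684.73


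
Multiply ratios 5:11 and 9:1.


Compound ratio = (5×9) : (11×1)
= 45:11
GCD = 1
= 45:11

45:11


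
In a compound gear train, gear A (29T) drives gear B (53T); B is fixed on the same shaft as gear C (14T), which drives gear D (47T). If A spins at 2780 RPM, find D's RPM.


Stage 1: RPM_B = RPM_A × t_A/t_B = 2780 × 29/53 = 80620/53 ≈ 1521.13
B and C share a shaft → RPM_C = RPM_B
Stage 2: RPM_D = RPM_C × t_C/t_D = RPM_A × (t_A×t_C)/(t_B×t_D)
Overall ratio = (29×14)/(53×47) = 406/2491
RPM_D = 2780 × 406/2491 = 1128680/2491
≈ 453.10 RPM

453.10 RPM


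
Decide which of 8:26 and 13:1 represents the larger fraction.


8/26 = 0.3077
13/1 = 13.0000
0.3077 < 13.0000, so 8:26 is less
= 13:1

13:1


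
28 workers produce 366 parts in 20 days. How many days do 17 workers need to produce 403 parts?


Days ∝ work / workers, so d₂ = d₁ × (m₁/m₂) × (w₂/w₁)
Workers factor (inverse): 28/17 ≈ 1.6471
Work factor (direct): 403/366 ≈ 1.1011
d₂ = 20 × 28/17 × 403/366 = (20 × 28 × 403) / (17 × 366) = 225680/6222
≈ 36.27 days

36.27 days


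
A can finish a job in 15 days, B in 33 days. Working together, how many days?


Rate of A = 1/15 per day
Rate of B = 1/33 per day
Combined rate = 1/15 + 1/33 = 48/495 ≈ 0.0970 per day
Days = 1 / combined rate = 495/48
≈ 10.31 days

10.31 days


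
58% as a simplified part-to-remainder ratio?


58% means 58 parts out of 100; remainder = 42
Part : remainder = 58:42
GCD = 2
= 29:21

29:21


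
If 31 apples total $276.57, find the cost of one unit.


Unit rate = total / quantity
= 276.57 / 31
= $8.92 per unit

$8.92 per unit


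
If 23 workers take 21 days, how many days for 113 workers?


Inverse proportion: x × y = constant
k = 23 × 21 = 483
y₂ = k / 113 = 483 / 113
= 4.27

4.27


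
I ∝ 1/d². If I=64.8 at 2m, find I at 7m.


I₁d₁² = I₂d₂²
I₂ = I₁ × (d₁/d₂)²
= 64.8 × (2/7)²
= 64.8 × 4/49
= 259.2/49
≈ 5.2898

5.2898


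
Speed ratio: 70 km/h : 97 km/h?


Ratio = 70:97
GCD = 1
Simplified = 70:97
Time ratio (same distance) = 97:70
Speed ratio = 70:97

70:97


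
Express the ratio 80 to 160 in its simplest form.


GCD(80, 160) = 80
80/80 : 160/80
= 1:2

1:2


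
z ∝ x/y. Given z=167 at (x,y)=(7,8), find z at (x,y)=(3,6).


z = k·x/y
Solve for k using the known point: k = z·y/x = 167×8/7 = 1336/7 ≈ 190.8571
Now evaluate at x=3, y=6:
z = k × 3 / 6 = (1336 × 3) / (7 × 6) = 4008/42
≈ 95.4286

95.4286


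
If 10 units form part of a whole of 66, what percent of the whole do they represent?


Percentage = (part / whole) × 100
= (10 / 66) × 100
≈ 15.15%

15.15%


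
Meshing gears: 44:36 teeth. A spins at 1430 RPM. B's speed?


Gear ratio = 44:36 = 11:9
RPM_B = RPM_A × (teeth_A / teeth_B)
= 1430 × (44/36)
= 1747.8 RPM

1747.8 RPM


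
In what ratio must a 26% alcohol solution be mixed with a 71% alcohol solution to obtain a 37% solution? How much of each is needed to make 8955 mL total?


Let x parts of 26% mix with y parts of 71%.
26x + 71y = 37(x + y)
26x + 71y = 37x + 37y
x(26 - 37) = y(37 - 71)
x/y = (71 - 37)/(37 - 26) = 34/11
Simplify: 34:11
Total parts = 45; one part = 8955/45 = 199.00 mL
26% solution: 34×199.00 = 6766.00 mL
71% solution: 11×199.00 = 2189.00 mL
= ratio 34:11; 6766.00 mL and 2189.00 mL

ratio 34:11; 6766.00 mL and 2189.00 mL


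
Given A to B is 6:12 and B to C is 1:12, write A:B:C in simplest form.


Match B: multiply A:B by 1 → 6:12
Multiply B:C by 12 → 12:144
Combined: 6:12:144
GCD = 6
= 1:2:24

1:2:24


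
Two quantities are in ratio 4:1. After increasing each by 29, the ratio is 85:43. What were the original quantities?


Let A = 4k, B = 1k.
(4k + 29) / (1k + 29) = 85/43
Cross-multiply: 43(4k + 29) = 85(1k + 29)
172k + 1247 = 85k + 2465
172k - 85k = 2465 - 1247
87k = 1218
k = 1218/87 = 14
A = 4×14 = 56, B = 1×14 = 14
= A = 56, B = 14

A = 56, B = 14


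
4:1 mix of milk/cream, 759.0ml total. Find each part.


Total parts = 4 + 1 = 5
milk: 759.0 × 4/5 = 607.2ml
cream: 759.0 × 1/5 = 151.8ml
= 607.2ml and 151.8ml

607.2ml and 151.8ml


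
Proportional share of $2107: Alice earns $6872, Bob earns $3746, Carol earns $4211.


Total income = 6872 + 3746 + 4211 = $14829
Alice: $2107 × 6872/14829 = $976.42
Bob: $2107 × 3746/14829 = $532.26
Carol: $2107 × 4211/14829 = $598.33
= Alice: $976.42, Bob: $532.26, Carol: $598.33

Alice: $976.42, Bob: $532.26, Carol: $598.33


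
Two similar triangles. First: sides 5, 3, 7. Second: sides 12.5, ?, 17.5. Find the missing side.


Scale factor = 12.5/5 = 2.5
Missing side = 3 × 2.5
= 7.5

7.5


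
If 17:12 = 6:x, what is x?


Cross multiply: 17 × x = 12 × 6
17x = 72
x = 72 / 17
= 4.24

4.24


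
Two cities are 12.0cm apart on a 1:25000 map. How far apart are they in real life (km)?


Real distance = map distance × scale
= 12.0cm × 25000
= 300000 cm = 3000.0 m
= 3.000 km

3.000 km


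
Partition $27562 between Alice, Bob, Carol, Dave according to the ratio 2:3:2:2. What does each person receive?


Total parts = 2 + 3 + 2 + 2 = 9
Alice: 27562 × 2/9 = 6124.89
Bob: 27562 × 3/9 = 9187.33
Carol: 27562 × 2/9 = 6124.89
Dave: 27562 × 2/9 = 6124.89
= Alice: $6124.89, Bob: $9187.33, Carol: $6124.89, Dave: $6124.89

Alice: $6124.89, Bob: $9187.33, Carol: $6124.89, Dave: $6124.89


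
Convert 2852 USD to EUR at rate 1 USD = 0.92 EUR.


Amount × rate = 2852 × 0.92
= 2623.84 EUR

2623.84 EUR


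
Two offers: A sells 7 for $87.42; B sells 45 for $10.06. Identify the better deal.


Deal A: $87.42/7 = $12.4886/unit
Deal B: $10.06/45 = $0.2236/unit
B is cheaper per unit
= Deal B

Deal B


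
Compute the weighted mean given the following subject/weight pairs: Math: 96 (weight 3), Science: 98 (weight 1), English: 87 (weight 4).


Numerator = 96×3 + 98×1 + 87×4
= 288 + 98 + 348
= 734
Total weight = 8
Weighted avg = 734/8
= 91.75

91.75


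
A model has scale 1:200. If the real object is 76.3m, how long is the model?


Model size = real / scale
= 76.3 / 200
= 0.3815 m

0.3815 m


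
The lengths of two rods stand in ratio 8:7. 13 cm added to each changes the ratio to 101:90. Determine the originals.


Let A = 8k, B = 7k.
(8k + 13) / (7k + 13) = 101/90
Cross-multiply: 90(8k + 13) = 101(7k + 13)
720k + 1170 = 707k + 1313
720k - 707k = 1313 - 1170
13k = 143
k = 143/13 = 11
A = 8×11 = 88, B = 7×11 = 77
= A = 88, B = 77

A = 88, B = 77


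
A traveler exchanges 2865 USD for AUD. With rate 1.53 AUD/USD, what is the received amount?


Amount × rate = 2865 × 1.53
= 4383.45 AUD

4383.45 AUD


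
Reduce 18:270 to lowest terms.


GCD(18, 270) = 18
18/18 : 270/18
= 1:15

1:15


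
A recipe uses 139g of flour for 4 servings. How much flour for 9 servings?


Direct proportion: y/x = constant
k = 139/4 = 34.7500
y₂ = k × 9 = 139 × 9 / 4 = 1251/4
= 312.75

312.75


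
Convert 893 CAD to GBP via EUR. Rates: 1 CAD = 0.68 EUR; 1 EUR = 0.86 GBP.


Step 1: 893 CAD × 0.68 = 607.24 EUR
Step 2: 607.24 EUR × 0.86 = 522.23 GBP
Implied rate CAD→GBP = 0.68 × 0.86 = 0.5848
= 522.23 GBP

522.23 GBP


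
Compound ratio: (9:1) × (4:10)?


Compound ratio = (9×4) : (1×10)
= 36:10
GCD = 2
= 18:5

18:5


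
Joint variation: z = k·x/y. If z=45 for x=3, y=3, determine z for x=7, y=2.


z = k·x/y
Solve for k using the known point: k = z·y/x = 45×3/3 = 135/3 = 45.0000
Now evaluate at x=7, y=2:
z = k × 7 / 2 = (135 × 7) / (3 × 2) = 945/6
= 157.5000

157.5000


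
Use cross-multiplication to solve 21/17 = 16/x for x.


Cross multiply: 21 × x = 17 × 16
21x = 272
x = 272 / 21
= 12.95

12.95


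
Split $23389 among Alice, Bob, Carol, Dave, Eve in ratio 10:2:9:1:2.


Total parts = 10 + 2 + 9 + 1 + 2 = 24
Alice: 23389 × 10/24 = 9745.42
Bob: 23389 × 2/24 = 1949.08
Carol: 23389 × 9/24 = 8770.88
Dave: 23389 × 1/24 = 974.54
Eve: 23389 × 2/24 = 1949.08
= Alice: $9745.42, Bob: $1949.08, Carol: $8770.88, Dave: $974.54, Eve: $1949.08

Alice: $9745.42, Bob: $1949.08, Carol: $8770.88, Dave: $974.54, Eve: $1949.08


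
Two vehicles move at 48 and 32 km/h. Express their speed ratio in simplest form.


Ratio = 48:32
GCD = 16
Simplified = 3:2
Time ratio (same distance) = 2:3
Speed ratio = 3:2

3:2


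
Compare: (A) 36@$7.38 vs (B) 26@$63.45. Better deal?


Deal A: $7.38/36 = $0.2050/unit
Deal B: $63.45/26 = $2.4404/unit
A is cheaper per unit
= Deal A

Deal A


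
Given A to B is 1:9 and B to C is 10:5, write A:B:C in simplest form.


Match B: multiply A:B by 10 → 10:90
Multiply B:C by 9 → 90:45
Combined: 10:90:45
GCD = 5
= 2:18:9

2:18:9


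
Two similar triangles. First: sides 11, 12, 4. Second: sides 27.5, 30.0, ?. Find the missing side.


Scale factor = 27.5/11 = 2.5
Missing side = 4 × 2.5
= 10.0

10.0


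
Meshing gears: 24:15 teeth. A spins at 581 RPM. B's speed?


Gear ratio = 24:15 = 8:5
RPM_B = RPM_A × (teeth_A / teeth_B)
= 581 × (24/15)
= 929.6 RPM

929.6 RPM


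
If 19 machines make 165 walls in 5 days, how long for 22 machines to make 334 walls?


Days ∝ work / workers, so d₂ = d₁ × (m₁/m₂) × (w₂/w₁)
Workers factor (inverse): 19/22 ≈ 0.8636
Work factor (direct): 334/165 ≈ 2.0242
d₂ = 5 × 19/22 × 334/165 = (5 × 19 × 334) / (22 × 165) = 31730/3630
≈ 8.74 days

8.74 days


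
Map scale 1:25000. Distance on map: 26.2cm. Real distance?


Real distance = map distance × scale
= 26.2cm × 25000
= 655000 cm = 6550.0 m
= 6.550 km

6.550 km


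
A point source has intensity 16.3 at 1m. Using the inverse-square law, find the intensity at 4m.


I₁d₁² = I₂d₂²
I₂ = I₁ × (d₁/d₂)²
= 16.3 × (1/4)²
= 16.3 × 1/16
= 16.3/16
≈ 1.0188

1.0188


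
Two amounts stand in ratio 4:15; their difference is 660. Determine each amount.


Let A = 4k, B = 15k.
15k - 4k = 660
11k = 660 → k = 660/11 = 60
A = 4×60 = 240, B = 15×60 = 900
= A = 240, B = 900

A = 240, B = 900


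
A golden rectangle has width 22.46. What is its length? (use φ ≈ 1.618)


φ = (1 + √5) / 2 ≈ 1.618
Length = width × φ = 22.46 × 1.618 = 36.34028
≈ 36.34

36.34


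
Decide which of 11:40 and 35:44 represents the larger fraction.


11/40 = 0.2750
35/44 = 0.7955
0.2750 < 0.7955, so 11:40 is less
= 35:44

35:44


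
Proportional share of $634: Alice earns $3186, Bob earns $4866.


Total income = 3186 + 4866 = $8052
Alice: $634 × 3186/8052 = $250.86
Bob: $634 × 4866/8052 = $383.14
= Alice: $250.86, Bob: $383.14

Alice: $250.86, Bob: $383.14


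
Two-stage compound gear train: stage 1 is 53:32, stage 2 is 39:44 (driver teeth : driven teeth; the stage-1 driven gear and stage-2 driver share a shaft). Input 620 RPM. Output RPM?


Stage 1: RPM_B = RPM_A × t_A/t_B = 620 × 53/32 = 32860/32 ≈ 1026.88
B and C share a shaft → RPM_C = RPM_B
Stage 2: RPM_D = RPM_C × t_C/t_D = RPM_A × (t_A×t_C)/(t_B×t_D)
Overall ratio = (53×39)/(32×44) = 2067/1408
RPM_D = 620 × 2067/1408 = 1281540/1408
≈ 910.18 RPM

910.18 RPM


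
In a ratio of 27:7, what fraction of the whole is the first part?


Total parts = 27 + 7 = 34
First part: 27/34 = 27/34
= 27/34

27/34


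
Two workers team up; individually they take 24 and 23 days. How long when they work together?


Rate of A = 1/24 per day
Rate of B = 1/23 per day
Combined rate = 1/24 + 1/23 = 47/552 ≈ 0.0851 per day
Days = 1 / combined rate = 552/47
≈ 11.74 days

11.74 days


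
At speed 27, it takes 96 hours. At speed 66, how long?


Inverse proportion: x × y = constant
k = 27 × 96 = 2592
y₂ = k / 66 = 2592 / 66
= 39.27

39.27


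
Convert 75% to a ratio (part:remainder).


75% means 75 parts out of 100; remainder = 25
Part : remainder = 75:25
GCD = 25
= 3:1

3:1


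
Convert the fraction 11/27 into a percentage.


Percentage = (part / whole) × 100
= (11 / 27) × 100
≈ 40.74%

40.74%


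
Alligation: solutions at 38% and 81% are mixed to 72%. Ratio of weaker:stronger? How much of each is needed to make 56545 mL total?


Let x parts of 38% mix with y parts of 81%.
38x + 81y = 72(x + y)
38x + 81y = 72x + 72y
x(38 - 72) = y(72 - 81)
x/y = (81 - 72)/(72 - 38) = 9/34
Simplify: 9:34
Total parts = 43; one part = 56545/43 = 1315.00 mL
38% solution: 9×1315.00 = 11835.00 mL
81% solution: 34×1315.00 = 44710.00 mL
= ratio 9:34; 11835.00 mL and 44710.00 mL

ratio 9:34; 11835.00 mL and 44710.00 mL


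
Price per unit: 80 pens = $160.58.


Unit rate = total / quantity
= 160.58 / 80
= $2.01 per unit

$2.01 per unit


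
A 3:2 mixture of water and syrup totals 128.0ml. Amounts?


Total parts = 3 + 2 = 5
water: 128.0 × 3/5 = 76.8ml
syrup: 128.0 × 2/5 = 51.2ml
= 76.8ml and 51.2ml

76.8ml and 51.2ml


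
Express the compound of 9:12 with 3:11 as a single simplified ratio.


Compound ratio = (9×3) : (12×11)
= 27:132
GCD = 3
= 9:44

9:44


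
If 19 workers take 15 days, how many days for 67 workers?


Inverse proportion: x × y = constant
k = 19 × 15 = 285
y₂ = k / 67 = 285 / 67
= 4.25

4.25


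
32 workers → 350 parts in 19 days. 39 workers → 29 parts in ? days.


Days ∝ work / workers, so d₂ = d₁ × (m₁/m₂) × (w₂/w₁)
Workers factor (inverse): 32/39 ≈ 0.8205
Work factor (direct): 29/350 ≈ 0.0829
d₂ = 19 × 32/39 × 29/350 = (19 × 32 × 29) / (39 × 350) = 17632/13650
≈ 1.29 days

1.29 days


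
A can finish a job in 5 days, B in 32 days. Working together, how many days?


Rate of A = 1/5 per day
Rate of B = 1/32 per day
Combined rate = 1/5 + 1/32 = 37/160 ≈ 0.2313 per day
Days = 1 / combined rate = 160/37
≈ 4.32 days

4.32 days


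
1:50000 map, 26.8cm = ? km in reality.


Real distance = map distance × scale
= 26.8cm × 50000
= 1340000 cm = 13400.0 m
= 13.400 km

13.400 km


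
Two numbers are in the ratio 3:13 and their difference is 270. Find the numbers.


Let A = 3k, B = 13k.
13k - 3k = 270
10k = 270 → k = 270/10 = 27
A = 3×27 = 81, B = 13×27 = 351
= A = 81, B = 351

A = 81, B = 351


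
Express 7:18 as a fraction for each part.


Total parts = 7 + 18 = 25
First part: 7/25 = 7/25
Second part: 18/25 = 18/25
= 7/25 and 18/25

7/25 and 18/25


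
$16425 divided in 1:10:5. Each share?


Total parts = 1 + 10 + 5 = 16
Part 1: 16425 × 1/16 = 1026.56
Part 2: 16425 × 10/16 = 10265.63
Part 3: 16425 × 5/16 = 5132.81
= Part 1: $1026.56, Part 2: $10265.63, Part 3: $5132.81

Part 1: $1026.56, Part 2: $10265.63, Part 3: $5132.81


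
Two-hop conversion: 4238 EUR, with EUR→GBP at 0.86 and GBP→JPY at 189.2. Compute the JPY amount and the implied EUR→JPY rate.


Step 1: 4238 EUR × 0.86 = 3644.68 GBP
Step 2: 3644.68 GBP × 189.2 = 689573.46 JPY
Implied rate EUR→JPY = 0.86 × 189.2 = 162.7120
= 689573.46 JPY; implied rate 162.7120 JPY/EUR

689573.46 JPY; implied rate 162.7120 JPY/EUR


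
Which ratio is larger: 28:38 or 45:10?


28/38 = 0.7368
45/10 = 4.5000
0.7368 < 4.5000, so 28:38 is less
= 45:10

45:10


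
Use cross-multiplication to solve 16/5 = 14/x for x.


Cross multiply: 16 × x = 5 × 14
16x = 70
x = 70 / 16
= 4.38

4.38


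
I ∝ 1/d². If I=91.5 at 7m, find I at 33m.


I₁d₁² = I₂d₂²
I₂ = I₁ × (d₁/d₂)²
= 91.5 × (7/33)²
= 91.5 × 49/1089
= 4483.5/1089
≈ 4.1171

4.1171


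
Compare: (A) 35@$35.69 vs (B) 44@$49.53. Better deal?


Deal A: $35.69/35 = $1.0197/unit
Deal B: $49.53/44 = $1.1257/unit
A is cheaper per unit
= Deal A

Deal A


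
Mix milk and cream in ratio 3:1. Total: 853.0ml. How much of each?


Total parts = 3 + 1 = 4
milk: 853.0 × 3/4 = 639.8ml
cream: 853.0 × 1/4 = 213.3ml
= 639.8ml and 213.3ml

639.8ml and 213.3ml


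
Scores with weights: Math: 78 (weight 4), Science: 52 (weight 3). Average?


Numerator = 78×4 + 52×3
= 312 + 156
= 468
Total weight = 7
Weighted avg = 468/7
= 66.86

66.86


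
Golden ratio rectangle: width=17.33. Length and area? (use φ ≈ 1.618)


φ = (1 + √5) / 2 ≈ 1.618
Length = width × φ = 17.33 × 1.618 = 28.03994
≈ 28.04
Area = width × length = 17.33 × 28.03994 = 485.9321602 ≈ 485.93
= Length: 28.04, Area: 485.93

Length: 28.04, Area: 485.93


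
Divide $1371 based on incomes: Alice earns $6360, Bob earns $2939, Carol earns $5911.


Total income = 6360 + 2939 + 5911 = $15210
Alice: $1371 × 6360/15210 = $573.28
Bob: $1371 × 2939/15210 = $264.92
Carol: $1371 × 5911/15210 = $532.81
= Alice: $573.28, Bob: $264.92, Carol: $532.81

Alice: $573.28, Bob: $264.92, Carol: $532.81


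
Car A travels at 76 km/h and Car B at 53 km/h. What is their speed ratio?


Ratio = 76:53
GCD = 1
Simplified = 76:53
Time ratio (same distance) = 53:76
Speed ratio = 76:53

76:53


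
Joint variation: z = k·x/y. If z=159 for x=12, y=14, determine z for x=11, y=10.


z = k·x/y
Solve for k using the known point: k = z·y/x = 159×14/12 = 2226/12 = 185.5000
Now evaluate at x=11, y=10:
z = k × 11 / 10 = (2226 × 11) / (12 × 10) = 24486/120
= 204.0500

204.0500


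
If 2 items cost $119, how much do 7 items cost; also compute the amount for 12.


Direct proportion: y/x = constant
k = 119/2 = 59.5000
y at x=7: k × 7 = 119 × 7 / 2 = 833/2 = 416.50
y at x=12: k × 12 = 119 × 12 / 2 = 1428/2 = 714.00
= 416.50 and 714.00

416.50 and 714.00


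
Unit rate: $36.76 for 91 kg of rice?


Unit rate = total / quantity
= 36.76 / 91
= $0.40 per unit

$0.40 per unit


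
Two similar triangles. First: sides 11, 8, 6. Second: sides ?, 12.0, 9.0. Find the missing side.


Scale factor = 12.0/8 = 1.5
Missing side = 11 × 1.5
= 16.5

16.5


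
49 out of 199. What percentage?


Percentage = (part / whole) × 100
= (49 / 199) × 100
≈ 24.62%

24.62%


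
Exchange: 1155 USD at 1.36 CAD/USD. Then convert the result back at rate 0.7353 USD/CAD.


Amount × rate = 1155 × 1.36 = 1570.80 CAD
Round-trip: 1570.80 × 0.7353 = 1155.01 USD
= 1570.80 CAD, then 1155.01 USD

1570.80 CAD, then 1155.01 USD


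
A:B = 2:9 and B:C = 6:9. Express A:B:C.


Match B: multiply A:B by 6 → 12:54
Multiply B:C by 9 → 54:81
Combined: 12:54:81
GCD = 3
= 4:18:27

4:18:27


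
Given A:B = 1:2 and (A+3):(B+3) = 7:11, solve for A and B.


Let A = 1k, B = 2k.
(1k + 3) / (2k + 3) = 7/11
Cross-multiply: 11(1k + 3) = 7(2k + 3)
11k + 33 = 14k + 21
11k - 14k = 21 - 33
-3k = -12
k = -12/-3 = 4
A = 1×4 = 4, B = 2×4 = 8
= A = 4, B = 8

A = 4, B = 8


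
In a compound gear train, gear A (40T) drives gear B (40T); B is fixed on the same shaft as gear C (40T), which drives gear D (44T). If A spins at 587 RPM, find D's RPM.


Stage 1: RPM_B = RPM_A × t_A/t_B = 587 × 40/40 = 23480/40 = 587.00
B and C share a shaft → RPM_C = RPM_B
Stage 2: RPM_D = RPM_C × t_C/t_D = RPM_A × (t_A×t_C)/(t_B×t_D)
Overall ratio = (40×40)/(40×44) = 1600/1760
RPM_D = 587 × 1600/1760 = 939200/1760
≈ 533.64 RPM

533.64 RPM


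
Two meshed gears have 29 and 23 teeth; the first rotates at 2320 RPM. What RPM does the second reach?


Gear ratio = 29:23 = 29:23
RPM_B = RPM_A × (teeth_A / teeth_B)
= 2320 × (29/23)
= 2925.2 RPM

2925.2 RPM


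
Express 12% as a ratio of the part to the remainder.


12% means 12 parts out of 100; remainder = 88
Part : remainder = 12:88
GCD = 4
= 3:22

3:22


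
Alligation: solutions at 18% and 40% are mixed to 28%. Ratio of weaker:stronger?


Let x parts of 18% mix with y parts of 40%.
18x + 40y = 28(x + y)
18x + 40y = 28x + 28y
x(18 - 28) = y(28 - 40)
x/y = (40 - 28)/(28 - 18) = 12/10
Simplify: 6:5
= 6:5

6:5


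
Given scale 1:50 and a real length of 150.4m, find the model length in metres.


Model size = real / scale
= 150.4 / 50
= 3.0080 m

3.0080 m


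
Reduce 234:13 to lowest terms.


GCD(234, 13) = 13
234/13 : 13/13
= 18:1

18:1


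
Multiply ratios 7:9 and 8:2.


Compound ratio = (7×8) : (9×2)
= 56:18
GCD = 2
= 28:9

28:9


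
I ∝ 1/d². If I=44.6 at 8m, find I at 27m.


I₁d₁² = I₂d₂²
I₂ = I₁ × (d₁/d₂)²
= 44.6 × (8/27)²
= 44.6 × 64/729
= 2854.4/729
≈ 3.9155

3.9155


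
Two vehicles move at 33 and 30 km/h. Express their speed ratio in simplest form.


Ratio = 33:30
GCD = 3
Simplified = 11:10
Time ratio (same distance) = 10:11
Speed ratio = 11:10

11:10


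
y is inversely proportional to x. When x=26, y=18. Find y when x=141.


Inverse proportion: x × y = constant
k = 26 × 18 = 468
y₂ = k / 141 = 468 / 141
= 3.32

3.32


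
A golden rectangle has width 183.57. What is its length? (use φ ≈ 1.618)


φ = (1 + √5) / 2 ≈ 1.618
Length = width × φ = 183.57 × 1.618 = 297.01626
≈ 297.02

297.02


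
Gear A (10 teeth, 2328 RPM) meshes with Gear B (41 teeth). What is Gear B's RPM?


Gear ratio = 10:41 = 10:41
RPM_B = RPM_A × (teeth_A / teeth_B)
= 2328 × (10/41)
= 567.8 RPM

567.8 RPM


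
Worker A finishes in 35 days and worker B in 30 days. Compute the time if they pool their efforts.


Rate of A = 1/35 per day
Rate of B = 1/30 per day
Combined rate = 1/35 + 1/30 = 65/1050 ≈ 0.0619 per day
Days = 1 / combined rate = 1050/65
≈ 16.15 days

16.15 days


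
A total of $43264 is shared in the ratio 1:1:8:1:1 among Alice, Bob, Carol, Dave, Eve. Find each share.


Total parts = 1 + 1 + 8 + 1 + 1 = 12
Alice: 43264 × 1/12 = 3605.33
Bob: 43264 × 1/12 = 3605.33
Carol: 43264 × 8/12 = 28842.67
Dave: 43264 × 1/12 = 3605.33
Eve: 43264 × 1/12 = 3605.33
= Alice: $3605.33, Bob: $3605.33, Carol: $28842.67, Dave: $3605.33, Eve: $3605.33

Alice: $3605.33, Bob: $3605.33, Carol: $28842.67, Dave: $3605.33, Eve: $3605.33


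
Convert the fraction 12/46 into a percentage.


Percentage = (part / whole) × 100
= (12 / 46) × 100
≈ 26.09%

26.09%


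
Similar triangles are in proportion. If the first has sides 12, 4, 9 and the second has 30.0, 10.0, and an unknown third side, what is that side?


Scale factor = 30.0/12 = 2.5
Missing side = 9 × 2.5
= 22.5

22.5


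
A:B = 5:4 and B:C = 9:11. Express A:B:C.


Match B: multiply A:B by 9 → 45:36
Multiply B:C by 4 → 36:44
Combined: 45:36:44
GCD = 1
= 45:36:44

45:36:44


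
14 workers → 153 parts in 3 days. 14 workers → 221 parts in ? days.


Days ∝ work / workers, so d₂ = d₁ × (m₁/m₂) × (w₂/w₁)
Workers factor (inverse): 14/14 = 1.0000
Work factor (direct): 221/153 ≈ 1.4444
d₂ = 3 × 14/14 × 221/153 = (3 × 14 × 221) / (14 × 153) = 9282/2142
≈ 4.33 days

4.33 days


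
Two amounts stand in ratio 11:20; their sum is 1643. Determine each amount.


Let A = 11k, B = 20k.
11k + 20k = 1643
31k = 1643 → k = 1643/31 = 53
A = 11×53 = 583, B = 20×53 = 1060
= A = 583, B = 1060

A = 583, B = 1060


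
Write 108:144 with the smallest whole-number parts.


GCD(108, 144) = 36
108/36 : 144/36
= 3:4

3:4


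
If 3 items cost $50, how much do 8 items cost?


Direct proportion: y/x = constant
k = 50/3 ≈ 16.6667
y₂ = k × 8 = 50 × 8 / 3 = 400/3
≈ 133.33

133.33


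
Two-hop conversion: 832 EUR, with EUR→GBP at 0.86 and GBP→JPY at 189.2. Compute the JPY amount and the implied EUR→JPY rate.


Step 1: 832 EUR × 0.86 = 715.52 GBP
Step 2: 715.52 GBP × 189.2 = 135376.38 JPY
Implied rate EUR→JPY = 0.86 × 189.2 = 162.7120
= 135376.38 JPY; implied rate 162.7120 JPY/EUR

135376.38 JPY; implied rate 162.7120 JPY/EUR


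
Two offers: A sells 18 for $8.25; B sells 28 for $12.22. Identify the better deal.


Deal A: $8.25/18 = $0.4583/unit
Deal B: $12.22/28 = $0.4364/unit
B is cheaper per unit
= Deal B

Deal B


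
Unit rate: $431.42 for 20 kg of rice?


Unit rate = total / quantity
= 431.42 / 20
= $21.57 per unit

$21.57 per unit


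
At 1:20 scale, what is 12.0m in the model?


Model size = real / scale
= 12.0 / 20
= 0.6000 m

0.6000 m


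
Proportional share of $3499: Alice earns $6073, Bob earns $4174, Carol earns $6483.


Total income = 6073 + 4174 + 6483 = $16730
Alice: $3499 × 6073/16730 = $1270.14
Bob: $3499 × 4174/16730 = $872.97
Carol: $3499 × 6483/16730 = $1355.89
= Alice: $1270.14, Bob: $872.97, Carol: $1355.89

Alice: $1270.14, Bob: $872.97, Carol: $1355.89


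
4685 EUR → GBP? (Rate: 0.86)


Amount × rate = 4685 × 0.86
= 4029.10 GBP

4029.10 GBP


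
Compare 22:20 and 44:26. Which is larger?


22/20 = 1.1000
44/26 = 1.6923
1.1000 < 1.6923, so 22:20 is less
= 44:26

44:26


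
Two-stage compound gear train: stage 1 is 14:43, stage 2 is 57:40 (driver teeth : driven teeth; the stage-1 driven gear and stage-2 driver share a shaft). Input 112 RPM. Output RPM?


Stage 1: RPM_B = RPM_A × t_A/t_B = 112 × 14/43 = 1568/43 ≈ 36.47
B and C share a shaft → RPM_C = RPM_B
Stage 2: RPM_D = RPM_C × t_C/t_D = RPM_A × (t_A×t_C)/(t_B×t_D)
Overall ratio = (14×57)/(43×40) = 798/1720
RPM_D = 112 × 798/1720 = 89376/1720
≈ 51.96 RPM

51.96 RPM


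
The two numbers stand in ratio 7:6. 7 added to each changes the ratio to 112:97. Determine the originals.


Let A = 7k, B = 6k.
(7k + 7) / (6k + 7) = 112/97
Cross-multiply: 97(7k + 7) = 112(6k + 7)
679k + 679 = 672k + 784
679k - 672k = 784 - 679
7k = 105
k = 105/7 = 15
A = 7×15 = 105, B = 6×15 = 90
= A = 105, B = 90

A = 105, B = 90


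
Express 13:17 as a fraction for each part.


Total parts = 13 + 17 = 30
First part: 13/30 = 13/30
Second part: 17/30 = 17/30
= 13/30 and 17/30

13/30 and 17/30


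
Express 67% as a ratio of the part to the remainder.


67% means 67 parts out of 100; remainder = 33
Part : remainder = 67:33
GCD = 1
= 67:33

67:33


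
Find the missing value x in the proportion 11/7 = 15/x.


Cross multiply: 11 × x = 7 × 15
11x = 105
x = 105 / 11
= 9.55

9.55


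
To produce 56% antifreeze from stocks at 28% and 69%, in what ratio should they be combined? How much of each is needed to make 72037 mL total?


Let x parts of 28% mix with y parts of 69%.
28x + 69y = 56(x + y)
28x + 69y = 56x + 56y
x(28 - 56) = y(56 - 69)
x/y = (69 - 56)/(56 - 28) = 13/28
Simplify: 13:28
Total parts = 41; one part = 72037/41 = 1757.00 mL
28% solution: 13×1757.00 = 22841.00 mL
69% solution: 28×1757.00 = 49196.00 mL
= ratio 13:28; 22841.00 mL and 49196.00 mL

ratio 13:28; 22841.00 mL and 49196.00 mL
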